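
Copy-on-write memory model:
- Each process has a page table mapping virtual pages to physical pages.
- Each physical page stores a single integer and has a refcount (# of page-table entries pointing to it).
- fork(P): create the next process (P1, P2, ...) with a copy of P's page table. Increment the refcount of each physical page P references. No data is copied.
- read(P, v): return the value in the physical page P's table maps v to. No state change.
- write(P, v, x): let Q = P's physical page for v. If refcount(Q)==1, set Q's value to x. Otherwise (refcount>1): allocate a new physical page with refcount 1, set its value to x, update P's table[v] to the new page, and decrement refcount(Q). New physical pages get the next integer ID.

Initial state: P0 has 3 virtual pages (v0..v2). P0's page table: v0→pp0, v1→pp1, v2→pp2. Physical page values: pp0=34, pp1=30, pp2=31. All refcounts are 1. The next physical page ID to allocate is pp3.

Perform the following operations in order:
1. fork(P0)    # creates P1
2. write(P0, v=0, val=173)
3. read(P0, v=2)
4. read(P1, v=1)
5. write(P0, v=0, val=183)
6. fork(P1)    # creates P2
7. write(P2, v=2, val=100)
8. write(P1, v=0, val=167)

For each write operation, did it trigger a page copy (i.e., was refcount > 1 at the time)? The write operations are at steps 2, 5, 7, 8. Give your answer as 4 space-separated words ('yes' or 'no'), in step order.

Op 1: fork(P0) -> P1. 3 ppages; refcounts: pp0:2 pp1:2 pp2:2
Op 2: write(P0, v0, 173). refcount(pp0)=2>1 -> COPY to pp3. 4 ppages; refcounts: pp0:1 pp1:2 pp2:2 pp3:1
Op 3: read(P0, v2) -> 31. No state change.
Op 4: read(P1, v1) -> 30. No state change.
Op 5: write(P0, v0, 183). refcount(pp3)=1 -> write in place. 4 ppages; refcounts: pp0:1 pp1:2 pp2:2 pp3:1
Op 6: fork(P1) -> P2. 4 ppages; refcounts: pp0:2 pp1:3 pp2:3 pp3:1
Op 7: write(P2, v2, 100). refcount(pp2)=3>1 -> COPY to pp4. 5 ppages; refcounts: pp0:2 pp1:3 pp2:2 pp3:1 pp4:1
Op 8: write(P1, v0, 167). refcount(pp0)=2>1 -> COPY to pp5. 6 ppages; refcounts: pp0:1 pp1:3 pp2:2 pp3:1 pp4:1 pp5:1

yes no yes yes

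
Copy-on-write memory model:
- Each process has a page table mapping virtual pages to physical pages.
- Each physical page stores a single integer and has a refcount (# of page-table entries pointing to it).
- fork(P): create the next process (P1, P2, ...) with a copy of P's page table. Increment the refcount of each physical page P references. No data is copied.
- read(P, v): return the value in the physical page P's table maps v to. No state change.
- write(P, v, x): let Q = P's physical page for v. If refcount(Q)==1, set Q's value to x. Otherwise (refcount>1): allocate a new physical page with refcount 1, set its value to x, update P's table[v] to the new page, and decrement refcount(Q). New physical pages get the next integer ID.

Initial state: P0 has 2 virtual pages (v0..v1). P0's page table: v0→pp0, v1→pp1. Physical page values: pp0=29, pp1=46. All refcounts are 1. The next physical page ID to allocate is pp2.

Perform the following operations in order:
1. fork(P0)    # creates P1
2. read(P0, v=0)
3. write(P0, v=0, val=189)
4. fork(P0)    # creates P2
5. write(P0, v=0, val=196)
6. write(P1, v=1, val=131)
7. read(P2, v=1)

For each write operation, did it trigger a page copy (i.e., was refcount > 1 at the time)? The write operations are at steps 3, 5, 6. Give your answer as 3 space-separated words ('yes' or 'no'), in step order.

Op 1: fork(P0) -> P1. 2 ppages; refcounts: pp0:2 pp1:2
Op 2: read(P0, v0) -> 29. No state change.
Op 3: write(P0, v0, 189). refcount(pp0)=2>1 -> COPY to pp2. 3 ppages; refcounts: pp0:1 pp1:2 pp2:1
Op 4: fork(P0) -> P2. 3 ppages; refcounts: pp0:1 pp1:3 pp2:2
Op 5: write(P0, v0, 196). refcount(pp2)=2>1 -> COPY to pp3. 4 ppages; refcounts: pp0:1 pp1:3 pp2:1 pp3:1
Op 6: write(P1, v1, 131). refcount(pp1)=3>1 -> COPY to pp4. 5 ppages; refcounts: pp0:1 pp1:2 pp2:1 pp3:1 pp4:1
Op 7: read(P2, v1) -> 46. No state change.

yes yes yes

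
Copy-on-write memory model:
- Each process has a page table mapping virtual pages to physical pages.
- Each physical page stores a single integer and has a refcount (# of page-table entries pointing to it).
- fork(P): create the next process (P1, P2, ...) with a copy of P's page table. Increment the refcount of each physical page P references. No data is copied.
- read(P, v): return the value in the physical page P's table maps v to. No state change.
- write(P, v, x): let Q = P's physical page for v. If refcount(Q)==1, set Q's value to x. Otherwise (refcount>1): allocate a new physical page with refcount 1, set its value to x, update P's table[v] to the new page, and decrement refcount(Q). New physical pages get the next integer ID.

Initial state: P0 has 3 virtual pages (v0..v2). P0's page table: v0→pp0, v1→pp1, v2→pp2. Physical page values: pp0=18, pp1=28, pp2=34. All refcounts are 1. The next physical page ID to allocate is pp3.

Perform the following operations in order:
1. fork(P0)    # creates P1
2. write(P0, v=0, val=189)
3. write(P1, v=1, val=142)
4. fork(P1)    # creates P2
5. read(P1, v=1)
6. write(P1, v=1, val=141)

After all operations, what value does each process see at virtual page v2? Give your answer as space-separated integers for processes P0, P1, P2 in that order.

Op 1: fork(P0) -> P1. 3 ppages; refcounts: pp0:2 pp1:2 pp2:2
Op 2: write(P0, v0, 189). refcount(pp0)=2>1 -> COPY to pp3. 4 ppages; refcounts: pp0:1 pp1:2 pp2:2 pp3:1
Op 3: write(P1, v1, 142). refcount(pp1)=2>1 -> COPY to pp4. 5 ppages; refcounts: pp0:1 pp1:1 pp2:2 pp3:1 pp4:1
Op 4: fork(P1) -> P2. 5 ppages; refcounts: pp0:2 pp1:1 pp2:3 pp3:1 pp4:2
Op 5: read(P1, v1) -> 142. No state change.
Op 6: write(P1, v1, 141). refcount(pp4)=2>1 -> COPY to pp5. 6 ppages; refcounts: pp0:2 pp1:1 pp2:3 pp3:1 pp4:1 pp5:1
P0: v2 -> pp2 = 34
P1: v2 -> pp2 = 34
P2: v2 -> pp2 = 34

Answer: 34 34 34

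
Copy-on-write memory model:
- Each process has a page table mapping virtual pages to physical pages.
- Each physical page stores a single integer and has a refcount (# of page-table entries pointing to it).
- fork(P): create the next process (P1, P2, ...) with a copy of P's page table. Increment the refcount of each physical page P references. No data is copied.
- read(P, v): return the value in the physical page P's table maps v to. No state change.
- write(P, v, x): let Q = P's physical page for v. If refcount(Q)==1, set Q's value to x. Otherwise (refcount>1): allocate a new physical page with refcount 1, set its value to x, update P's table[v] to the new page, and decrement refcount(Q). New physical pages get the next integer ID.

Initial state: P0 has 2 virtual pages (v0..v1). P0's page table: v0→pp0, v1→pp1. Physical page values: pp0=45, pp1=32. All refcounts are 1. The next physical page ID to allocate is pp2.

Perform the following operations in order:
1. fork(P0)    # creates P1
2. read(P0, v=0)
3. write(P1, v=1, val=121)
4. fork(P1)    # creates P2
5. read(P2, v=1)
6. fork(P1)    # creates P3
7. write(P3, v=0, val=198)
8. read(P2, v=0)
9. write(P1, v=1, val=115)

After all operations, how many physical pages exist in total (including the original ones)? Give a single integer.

Op 1: fork(P0) -> P1. 2 ppages; refcounts: pp0:2 pp1:2
Op 2: read(P0, v0) -> 45. No state change.
Op 3: write(P1, v1, 121). refcount(pp1)=2>1 -> COPY to pp2. 3 ppages; refcounts: pp0:2 pp1:1 pp2:1
Op 4: fork(P1) -> P2. 3 ppages; refcounts: pp0:3 pp1:1 pp2:2
Op 5: read(P2, v1) -> 121. No state change.
Op 6: fork(P1) -> P3. 3 ppages; refcounts: pp0:4 pp1:1 pp2:3
Op 7: write(P3, v0, 198). refcount(pp0)=4>1 -> COPY to pp3. 4 ppages; refcounts: pp0:3 pp1:1 pp2:3 pp3:1
Op 8: read(P2, v0) -> 45. No state change.
Op 9: write(P1, v1, 115). refcount(pp2)=3>1 -> COPY to pp4. 5 ppages; refcounts: pp0:3 pp1:1 pp2:2 pp3:1 pp4:1

Answer: 5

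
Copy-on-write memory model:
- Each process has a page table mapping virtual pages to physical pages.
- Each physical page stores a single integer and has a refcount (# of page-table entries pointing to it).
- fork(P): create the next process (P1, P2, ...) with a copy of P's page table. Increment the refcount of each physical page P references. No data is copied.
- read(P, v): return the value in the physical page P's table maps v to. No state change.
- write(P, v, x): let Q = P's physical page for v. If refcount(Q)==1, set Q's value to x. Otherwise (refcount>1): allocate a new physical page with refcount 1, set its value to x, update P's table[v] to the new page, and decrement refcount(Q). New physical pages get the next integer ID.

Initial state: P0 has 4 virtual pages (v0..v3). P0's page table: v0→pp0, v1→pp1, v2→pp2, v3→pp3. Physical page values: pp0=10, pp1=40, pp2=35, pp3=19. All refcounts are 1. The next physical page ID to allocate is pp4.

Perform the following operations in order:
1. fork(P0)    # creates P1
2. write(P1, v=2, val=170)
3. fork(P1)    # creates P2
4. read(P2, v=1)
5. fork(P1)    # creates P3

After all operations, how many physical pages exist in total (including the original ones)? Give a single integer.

Answer: 5

Derivation:
Op 1: fork(P0) -> P1. 4 ppages; refcounts: pp0:2 pp1:2 pp2:2 pp3:2
Op 2: write(P1, v2, 170). refcount(pp2)=2>1 -> COPY to pp4. 5 ppages; refcounts: pp0:2 pp1:2 pp2:1 pp3:2 pp4:1
Op 3: fork(P1) -> P2. 5 ppages; refcounts: pp0:3 pp1:3 pp2:1 pp3:3 pp4:2
Op 4: read(P2, v1) -> 40. No state change.
Op 5: fork(P1) -> P3. 5 ppages; refcounts: pp0:4 pp1:4 pp2:1 pp3:4 pp4:3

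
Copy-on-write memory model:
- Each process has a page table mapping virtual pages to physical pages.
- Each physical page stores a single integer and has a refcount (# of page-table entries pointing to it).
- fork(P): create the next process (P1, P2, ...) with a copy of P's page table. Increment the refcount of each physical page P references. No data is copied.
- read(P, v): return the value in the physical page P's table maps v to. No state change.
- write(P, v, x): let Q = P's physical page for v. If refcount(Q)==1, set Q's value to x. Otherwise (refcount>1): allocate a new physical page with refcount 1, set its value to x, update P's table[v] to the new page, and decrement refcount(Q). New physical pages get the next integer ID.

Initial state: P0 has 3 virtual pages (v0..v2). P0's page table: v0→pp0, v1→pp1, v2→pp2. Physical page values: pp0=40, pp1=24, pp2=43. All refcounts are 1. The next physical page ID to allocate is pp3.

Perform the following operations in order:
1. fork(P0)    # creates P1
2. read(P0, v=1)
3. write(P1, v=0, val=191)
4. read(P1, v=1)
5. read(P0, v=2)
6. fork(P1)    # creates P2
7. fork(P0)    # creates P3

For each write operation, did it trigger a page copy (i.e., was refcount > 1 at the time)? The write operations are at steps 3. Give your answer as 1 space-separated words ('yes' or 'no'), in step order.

Op 1: fork(P0) -> P1. 3 ppages; refcounts: pp0:2 pp1:2 pp2:2
Op 2: read(P0, v1) -> 24. No state change.
Op 3: write(P1, v0, 191). refcount(pp0)=2>1 -> COPY to pp3. 4 ppages; refcounts: pp0:1 pp1:2 pp2:2 pp3:1
Op 4: read(P1, v1) -> 24. No state change.
Op 5: read(P0, v2) -> 43. No state change.
Op 6: fork(P1) -> P2. 4 ppages; refcounts: pp0:1 pp1:3 pp2:3 pp3:2
Op 7: fork(P0) -> P3. 4 ppages; refcounts: pp0:2 pp1:4 pp2:4 pp3:2

yes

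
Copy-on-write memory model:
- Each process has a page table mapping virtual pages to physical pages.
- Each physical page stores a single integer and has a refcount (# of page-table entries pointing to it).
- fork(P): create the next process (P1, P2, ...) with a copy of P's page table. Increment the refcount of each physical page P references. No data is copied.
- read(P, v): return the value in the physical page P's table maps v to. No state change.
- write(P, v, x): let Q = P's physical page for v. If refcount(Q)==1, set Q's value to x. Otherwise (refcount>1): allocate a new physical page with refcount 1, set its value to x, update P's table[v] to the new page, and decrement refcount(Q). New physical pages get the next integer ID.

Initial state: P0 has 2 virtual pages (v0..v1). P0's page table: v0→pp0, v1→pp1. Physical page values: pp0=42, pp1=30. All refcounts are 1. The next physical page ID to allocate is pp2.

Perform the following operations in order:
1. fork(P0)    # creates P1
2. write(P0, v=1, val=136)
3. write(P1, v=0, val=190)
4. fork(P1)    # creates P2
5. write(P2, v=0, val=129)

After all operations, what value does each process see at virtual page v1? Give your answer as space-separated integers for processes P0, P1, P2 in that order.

Op 1: fork(P0) -> P1. 2 ppages; refcounts: pp0:2 pp1:2
Op 2: write(P0, v1, 136). refcount(pp1)=2>1 -> COPY to pp2. 3 ppages; refcounts: pp0:2 pp1:1 pp2:1
Op 3: write(P1, v0, 190). refcount(pp0)=2>1 -> COPY to pp3. 4 ppages; refcounts: pp0:1 pp1:1 pp2:1 pp3:1
Op 4: fork(P1) -> P2. 4 ppages; refcounts: pp0:1 pp1:2 pp2:1 pp3:2
Op 5: write(P2, v0, 129). refcount(pp3)=2>1 -> COPY to pp4. 5 ppages; refcounts: pp0:1 pp1:2 pp2:1 pp3:1 pp4:1
P0: v1 -> pp2 = 136
P1: v1 -> pp1 = 30
P2: v1 -> pp1 = 30

Answer: 136 30 30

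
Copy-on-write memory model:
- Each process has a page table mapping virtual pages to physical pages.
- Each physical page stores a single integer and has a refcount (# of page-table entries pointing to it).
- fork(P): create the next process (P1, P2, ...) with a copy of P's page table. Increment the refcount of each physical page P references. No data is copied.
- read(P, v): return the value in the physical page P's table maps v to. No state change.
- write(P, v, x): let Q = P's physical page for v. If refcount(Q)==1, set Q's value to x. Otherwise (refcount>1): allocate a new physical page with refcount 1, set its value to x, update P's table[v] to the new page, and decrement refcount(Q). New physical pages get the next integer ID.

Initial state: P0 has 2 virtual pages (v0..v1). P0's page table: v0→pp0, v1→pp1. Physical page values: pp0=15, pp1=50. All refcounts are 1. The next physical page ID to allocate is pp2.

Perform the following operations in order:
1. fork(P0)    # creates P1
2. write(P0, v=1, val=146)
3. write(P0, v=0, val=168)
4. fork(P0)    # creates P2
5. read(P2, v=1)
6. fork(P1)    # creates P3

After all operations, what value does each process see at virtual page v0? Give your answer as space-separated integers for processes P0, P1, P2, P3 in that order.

Answer: 168 15 168 15

Derivation:
Op 1: fork(P0) -> P1. 2 ppages; refcounts: pp0:2 pp1:2
Op 2: write(P0, v1, 146). refcount(pp1)=2>1 -> COPY to pp2. 3 ppages; refcounts: pp0:2 pp1:1 pp2:1
Op 3: write(P0, v0, 168). refcount(pp0)=2>1 -> COPY to pp3. 4 ppages; refcounts: pp0:1 pp1:1 pp2:1 pp3:1
Op 4: fork(P0) -> P2. 4 ppages; refcounts: pp0:1 pp1:1 pp2:2 pp3:2
Op 5: read(P2, v1) -> 146. No state change.
Op 6: fork(P1) -> P3. 4 ppages; refcounts: pp0:2 pp1:2 pp2:2 pp3:2
P0: v0 -> pp3 = 168
P1: v0 -> pp0 = 15
P2: v0 -> pp3 = 168
P3: v0 -> pp0 = 15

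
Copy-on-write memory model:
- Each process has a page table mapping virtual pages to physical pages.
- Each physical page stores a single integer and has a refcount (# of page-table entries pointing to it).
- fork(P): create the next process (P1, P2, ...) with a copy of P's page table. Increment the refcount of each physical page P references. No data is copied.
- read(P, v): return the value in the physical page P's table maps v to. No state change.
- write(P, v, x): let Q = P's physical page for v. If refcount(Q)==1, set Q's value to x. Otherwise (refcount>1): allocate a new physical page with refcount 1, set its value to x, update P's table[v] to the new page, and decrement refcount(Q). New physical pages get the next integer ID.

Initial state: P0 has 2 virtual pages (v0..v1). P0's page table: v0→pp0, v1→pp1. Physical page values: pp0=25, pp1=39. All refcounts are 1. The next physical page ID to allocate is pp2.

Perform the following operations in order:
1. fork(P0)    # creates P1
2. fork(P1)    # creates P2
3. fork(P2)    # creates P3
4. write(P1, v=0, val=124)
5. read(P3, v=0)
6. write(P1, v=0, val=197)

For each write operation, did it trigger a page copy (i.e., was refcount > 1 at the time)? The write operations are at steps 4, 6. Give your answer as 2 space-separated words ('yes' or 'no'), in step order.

Op 1: fork(P0) -> P1. 2 ppages; refcounts: pp0:2 pp1:2
Op 2: fork(P1) -> P2. 2 ppages; refcounts: pp0:3 pp1:3
Op 3: fork(P2) -> P3. 2 ppages; refcounts: pp0:4 pp1:4
Op 4: write(P1, v0, 124). refcount(pp0)=4>1 -> COPY to pp2. 3 ppages; refcounts: pp0:3 pp1:4 pp2:1
Op 5: read(P3, v0) -> 25. No state change.
Op 6: write(P1, v0, 197). refcount(pp2)=1 -> write in place. 3 ppages; refcounts: pp0:3 pp1:4 pp2:1

yes no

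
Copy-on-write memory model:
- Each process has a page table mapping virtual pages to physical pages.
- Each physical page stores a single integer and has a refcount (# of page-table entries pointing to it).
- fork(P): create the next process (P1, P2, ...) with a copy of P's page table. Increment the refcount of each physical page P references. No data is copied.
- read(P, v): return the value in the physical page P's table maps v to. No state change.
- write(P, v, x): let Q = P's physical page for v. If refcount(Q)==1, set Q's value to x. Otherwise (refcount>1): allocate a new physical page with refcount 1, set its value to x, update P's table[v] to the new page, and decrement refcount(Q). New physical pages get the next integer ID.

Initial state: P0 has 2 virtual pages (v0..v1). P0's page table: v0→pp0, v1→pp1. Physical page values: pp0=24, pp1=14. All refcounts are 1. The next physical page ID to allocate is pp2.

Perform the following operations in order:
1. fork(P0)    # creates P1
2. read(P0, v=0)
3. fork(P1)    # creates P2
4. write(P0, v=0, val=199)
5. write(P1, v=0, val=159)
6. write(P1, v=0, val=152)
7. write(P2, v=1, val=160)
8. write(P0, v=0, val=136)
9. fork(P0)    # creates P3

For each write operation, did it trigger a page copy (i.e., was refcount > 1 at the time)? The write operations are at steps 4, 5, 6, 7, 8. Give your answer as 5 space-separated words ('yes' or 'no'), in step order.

Op 1: fork(P0) -> P1. 2 ppages; refcounts: pp0:2 pp1:2
Op 2: read(P0, v0) -> 24. No state change.
Op 3: fork(P1) -> P2. 2 ppages; refcounts: pp0:3 pp1:3
Op 4: write(P0, v0, 199). refcount(pp0)=3>1 -> COPY to pp2. 3 ppages; refcounts: pp0:2 pp1:3 pp2:1
Op 5: write(P1, v0, 159). refcount(pp0)=2>1 -> COPY to pp3. 4 ppages; refcounts: pp0:1 pp1:3 pp2:1 pp3:1
Op 6: write(P1, v0, 152). refcount(pp3)=1 -> write in place. 4 ppages; refcounts: pp0:1 pp1:3 pp2:1 pp3:1
Op 7: write(P2, v1, 160). refcount(pp1)=3>1 -> COPY to pp4. 5 ppages; refcounts: pp0:1 pp1:2 pp2:1 pp3:1 pp4:1
Op 8: write(P0, v0, 136). refcount(pp2)=1 -> write in place. 5 ppages; refcounts: pp0:1 pp1:2 pp2:1 pp3:1 pp4:1
Op 9: fork(P0) -> P3. 5 ppages; refcounts: pp0:1 pp1:3 pp2:2 pp3:1 pp4:1

yes yes no yes no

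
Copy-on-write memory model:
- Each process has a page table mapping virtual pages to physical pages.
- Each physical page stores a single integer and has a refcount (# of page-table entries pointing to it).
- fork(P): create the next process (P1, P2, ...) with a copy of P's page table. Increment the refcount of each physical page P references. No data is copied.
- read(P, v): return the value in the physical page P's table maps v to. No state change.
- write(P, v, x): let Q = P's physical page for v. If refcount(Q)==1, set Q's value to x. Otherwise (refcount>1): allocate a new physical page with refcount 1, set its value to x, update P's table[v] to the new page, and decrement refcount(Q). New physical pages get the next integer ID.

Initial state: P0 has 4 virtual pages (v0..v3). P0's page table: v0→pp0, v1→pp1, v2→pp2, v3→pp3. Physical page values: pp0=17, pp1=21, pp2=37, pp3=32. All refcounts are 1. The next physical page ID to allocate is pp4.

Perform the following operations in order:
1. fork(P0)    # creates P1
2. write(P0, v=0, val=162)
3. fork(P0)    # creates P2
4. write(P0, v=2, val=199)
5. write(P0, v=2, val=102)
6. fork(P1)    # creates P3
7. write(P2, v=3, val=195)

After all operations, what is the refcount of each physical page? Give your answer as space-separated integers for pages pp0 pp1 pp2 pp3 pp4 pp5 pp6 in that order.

Op 1: fork(P0) -> P1. 4 ppages; refcounts: pp0:2 pp1:2 pp2:2 pp3:2
Op 2: write(P0, v0, 162). refcount(pp0)=2>1 -> COPY to pp4. 5 ppages; refcounts: pp0:1 pp1:2 pp2:2 pp3:2 pp4:1
Op 3: fork(P0) -> P2. 5 ppages; refcounts: pp0:1 pp1:3 pp2:3 pp3:3 pp4:2
Op 4: write(P0, v2, 199). refcount(pp2)=3>1 -> COPY to pp5. 6 ppages; refcounts: pp0:1 pp1:3 pp2:2 pp3:3 pp4:2 pp5:1
Op 5: write(P0, v2, 102). refcount(pp5)=1 -> write in place. 6 ppages; refcounts: pp0:1 pp1:3 pp2:2 pp3:3 pp4:2 pp5:1
Op 6: fork(P1) -> P3. 6 ppages; refcounts: pp0:2 pp1:4 pp2:3 pp3:4 pp4:2 pp5:1
Op 7: write(P2, v3, 195). refcount(pp3)=4>1 -> COPY to pp6. 7 ppages; refcounts: pp0:2 pp1:4 pp2:3 pp3:3 pp4:2 pp5:1 pp6:1

Answer: 2 4 3 3 2 1 1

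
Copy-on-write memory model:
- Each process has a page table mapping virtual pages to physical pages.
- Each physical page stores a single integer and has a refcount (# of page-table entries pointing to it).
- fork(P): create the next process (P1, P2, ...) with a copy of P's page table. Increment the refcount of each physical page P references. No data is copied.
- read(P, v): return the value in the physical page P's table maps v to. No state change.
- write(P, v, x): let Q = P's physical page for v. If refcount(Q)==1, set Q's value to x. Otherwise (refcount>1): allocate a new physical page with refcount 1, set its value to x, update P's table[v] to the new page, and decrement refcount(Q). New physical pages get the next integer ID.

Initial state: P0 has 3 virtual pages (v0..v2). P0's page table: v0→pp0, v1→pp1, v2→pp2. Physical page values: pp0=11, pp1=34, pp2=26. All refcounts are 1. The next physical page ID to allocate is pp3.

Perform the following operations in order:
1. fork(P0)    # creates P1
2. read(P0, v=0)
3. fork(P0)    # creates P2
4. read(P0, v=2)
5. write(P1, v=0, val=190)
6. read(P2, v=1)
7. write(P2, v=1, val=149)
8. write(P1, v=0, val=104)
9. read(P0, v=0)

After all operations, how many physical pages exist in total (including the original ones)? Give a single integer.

Answer: 5

Derivation:
Op 1: fork(P0) -> P1. 3 ppages; refcounts: pp0:2 pp1:2 pp2:2
Op 2: read(P0, v0) -> 11. No state change.
Op 3: fork(P0) -> P2. 3 ppages; refcounts: pp0:3 pp1:3 pp2:3
Op 4: read(P0, v2) -> 26. No state change.
Op 5: write(P1, v0, 190). refcount(pp0)=3>1 -> COPY to pp3. 4 ppages; refcounts: pp0:2 pp1:3 pp2:3 pp3:1
Op 6: read(P2, v1) -> 34. No state change.
Op 7: write(P2, v1, 149). refcount(pp1)=3>1 -> COPY to pp4. 5 ppages; refcounts: pp0:2 pp1:2 pp2:3 pp3:1 pp4:1
Op 8: write(P1, v0, 104). refcount(pp3)=1 -> write in place. 5 ppages; refcounts: pp0:2 pp1:2 pp2:3 pp3:1 pp4:1
Op 9: read(P0, v0) -> 11. No state change.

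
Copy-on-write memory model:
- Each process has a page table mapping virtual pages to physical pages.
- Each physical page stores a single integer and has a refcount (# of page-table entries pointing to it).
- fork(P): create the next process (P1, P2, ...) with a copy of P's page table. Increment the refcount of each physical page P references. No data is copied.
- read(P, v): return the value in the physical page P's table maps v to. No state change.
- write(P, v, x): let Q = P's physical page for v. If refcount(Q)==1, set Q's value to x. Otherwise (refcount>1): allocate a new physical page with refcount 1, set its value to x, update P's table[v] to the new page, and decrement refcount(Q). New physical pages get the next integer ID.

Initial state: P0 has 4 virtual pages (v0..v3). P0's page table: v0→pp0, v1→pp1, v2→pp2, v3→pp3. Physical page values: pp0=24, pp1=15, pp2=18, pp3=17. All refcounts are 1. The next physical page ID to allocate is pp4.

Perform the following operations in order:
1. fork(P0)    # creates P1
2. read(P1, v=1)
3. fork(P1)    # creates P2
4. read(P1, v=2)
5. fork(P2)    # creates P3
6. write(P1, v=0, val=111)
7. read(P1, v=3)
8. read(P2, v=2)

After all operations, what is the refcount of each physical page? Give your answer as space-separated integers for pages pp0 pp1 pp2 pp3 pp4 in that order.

Op 1: fork(P0) -> P1. 4 ppages; refcounts: pp0:2 pp1:2 pp2:2 pp3:2
Op 2: read(P1, v1) -> 15. No state change.
Op 3: fork(P1) -> P2. 4 ppages; refcounts: pp0:3 pp1:3 pp2:3 pp3:3
Op 4: read(P1, v2) -> 18. No state change.
Op 5: fork(P2) -> P3. 4 ppages; refcounts: pp0:4 pp1:4 pp2:4 pp3:4
Op 6: write(P1, v0, 111). refcount(pp0)=4>1 -> COPY to pp4. 5 ppages; refcounts: pp0:3 pp1:4 pp2:4 pp3:4 pp4:1
Op 7: read(P1, v3) -> 17. No state change.
Op 8: read(P2, v2) -> 18. No state change.

Answer: 3 4 4 4 1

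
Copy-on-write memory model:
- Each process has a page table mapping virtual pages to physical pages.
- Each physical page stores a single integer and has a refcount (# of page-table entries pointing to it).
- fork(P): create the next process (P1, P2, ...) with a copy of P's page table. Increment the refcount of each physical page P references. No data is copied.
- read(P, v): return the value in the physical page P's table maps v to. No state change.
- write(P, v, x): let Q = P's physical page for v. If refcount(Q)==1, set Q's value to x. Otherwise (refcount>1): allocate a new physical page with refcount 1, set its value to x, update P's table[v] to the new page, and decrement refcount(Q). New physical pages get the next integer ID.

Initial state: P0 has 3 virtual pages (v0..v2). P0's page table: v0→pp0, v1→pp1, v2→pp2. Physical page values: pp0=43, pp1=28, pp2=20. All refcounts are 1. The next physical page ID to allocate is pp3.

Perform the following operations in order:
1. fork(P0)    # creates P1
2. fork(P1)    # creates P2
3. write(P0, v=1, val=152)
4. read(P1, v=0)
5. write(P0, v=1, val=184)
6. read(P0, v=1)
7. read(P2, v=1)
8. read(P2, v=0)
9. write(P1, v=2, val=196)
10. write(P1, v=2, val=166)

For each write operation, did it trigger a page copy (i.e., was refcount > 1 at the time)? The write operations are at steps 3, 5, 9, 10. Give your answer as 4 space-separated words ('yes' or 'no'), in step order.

Op 1: fork(P0) -> P1. 3 ppages; refcounts: pp0:2 pp1:2 pp2:2
Op 2: fork(P1) -> P2. 3 ppages; refcounts: pp0:3 pp1:3 pp2:3
Op 3: write(P0, v1, 152). refcount(pp1)=3>1 -> COPY to pp3. 4 ppages; refcounts: pp0:3 pp1:2 pp2:3 pp3:1
Op 4: read(P1, v0) -> 43. No state change.
Op 5: write(P0, v1, 184). refcount(pp3)=1 -> write in place. 4 ppages; refcounts: pp0:3 pp1:2 pp2:3 pp3:1
Op 6: read(P0, v1) -> 184. No state change.
Op 7: read(P2, v1) -> 28. No state change.
Op 8: read(P2, v0) -> 43. No state change.
Op 9: write(P1, v2, 196). refcount(pp2)=3>1 -> COPY to pp4. 5 ppages; refcounts: pp0:3 pp1:2 pp2:2 pp3:1 pp4:1
Op 10: write(P1, v2, 166). refcount(pp4)=1 -> write in place. 5 ppages; refcounts: pp0:3 pp1:2 pp2:2 pp3:1 pp4:1

yes no yes no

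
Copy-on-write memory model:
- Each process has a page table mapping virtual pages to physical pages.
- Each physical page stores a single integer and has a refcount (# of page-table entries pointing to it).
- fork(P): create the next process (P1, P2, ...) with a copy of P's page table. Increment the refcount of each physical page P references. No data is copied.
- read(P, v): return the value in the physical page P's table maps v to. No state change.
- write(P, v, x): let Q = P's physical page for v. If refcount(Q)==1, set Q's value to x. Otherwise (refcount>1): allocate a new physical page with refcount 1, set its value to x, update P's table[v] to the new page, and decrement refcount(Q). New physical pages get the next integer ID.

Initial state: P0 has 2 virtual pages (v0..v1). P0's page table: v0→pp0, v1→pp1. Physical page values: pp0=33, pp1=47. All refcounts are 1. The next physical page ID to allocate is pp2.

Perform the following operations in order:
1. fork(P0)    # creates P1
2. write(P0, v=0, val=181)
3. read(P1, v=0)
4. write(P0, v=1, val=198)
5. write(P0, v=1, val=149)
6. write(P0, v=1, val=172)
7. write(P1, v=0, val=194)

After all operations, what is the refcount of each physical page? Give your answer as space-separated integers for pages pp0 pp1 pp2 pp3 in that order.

Answer: 1 1 1 1

Derivation:
Op 1: fork(P0) -> P1. 2 ppages; refcounts: pp0:2 pp1:2
Op 2: write(P0, v0, 181). refcount(pp0)=2>1 -> COPY to pp2. 3 ppages; refcounts: pp0:1 pp1:2 pp2:1
Op 3: read(P1, v0) -> 33. No state change.
Op 4: write(P0, v1, 198). refcount(pp1)=2>1 -> COPY to pp3. 4 ppages; refcounts: pp0:1 pp1:1 pp2:1 pp3:1
Op 5: write(P0, v1, 149). refcount(pp3)=1 -> write in place. 4 ppages; refcounts: pp0:1 pp1:1 pp2:1 pp3:1
Op 6: write(P0, v1, 172). refcount(pp3)=1 -> write in place. 4 ppages; refcounts: pp0:1 pp1:1 pp2:1 pp3:1
Op 7: write(P1, v0, 194). refcount(pp0)=1 -> write in place. 4 ppages; refcounts: pp0:1 pp1:1 pp2:1 pp3:1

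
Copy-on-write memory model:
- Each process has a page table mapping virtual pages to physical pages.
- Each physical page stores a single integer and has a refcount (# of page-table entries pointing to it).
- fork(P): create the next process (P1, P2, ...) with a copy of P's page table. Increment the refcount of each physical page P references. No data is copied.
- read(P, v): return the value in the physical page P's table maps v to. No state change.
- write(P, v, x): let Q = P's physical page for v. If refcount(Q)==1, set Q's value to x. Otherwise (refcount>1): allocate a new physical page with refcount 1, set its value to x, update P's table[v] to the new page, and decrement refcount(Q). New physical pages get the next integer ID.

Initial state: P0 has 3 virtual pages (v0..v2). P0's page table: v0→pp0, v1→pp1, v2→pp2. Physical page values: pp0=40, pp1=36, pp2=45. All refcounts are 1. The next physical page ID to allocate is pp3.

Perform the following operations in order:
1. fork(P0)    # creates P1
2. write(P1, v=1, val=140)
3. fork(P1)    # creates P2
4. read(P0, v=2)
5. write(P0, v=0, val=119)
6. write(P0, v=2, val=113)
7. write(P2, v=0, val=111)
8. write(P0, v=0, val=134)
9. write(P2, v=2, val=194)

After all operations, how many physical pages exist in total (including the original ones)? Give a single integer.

Op 1: fork(P0) -> P1. 3 ppages; refcounts: pp0:2 pp1:2 pp2:2
Op 2: write(P1, v1, 140). refcount(pp1)=2>1 -> COPY to pp3. 4 ppages; refcounts: pp0:2 pp1:1 pp2:2 pp3:1
Op 3: fork(P1) -> P2. 4 ppages; refcounts: pp0:3 pp1:1 pp2:3 pp3:2
Op 4: read(P0, v2) -> 45. No state change.
Op 5: write(P0, v0, 119). refcount(pp0)=3>1 -> COPY to pp4. 5 ppages; refcounts: pp0:2 pp1:1 pp2:3 pp3:2 pp4:1
Op 6: write(P0, v2, 113). refcount(pp2)=3>1 -> COPY to pp5. 6 ppages; refcounts: pp0:2 pp1:1 pp2:2 pp3:2 pp4:1 pp5:1
Op 7: write(P2, v0, 111). refcount(pp0)=2>1 -> COPY to pp6. 7 ppages; refcounts: pp0:1 pp1:1 pp2:2 pp3:2 pp4:1 pp5:1 pp6:1
Op 8: write(P0, v0, 134). refcount(pp4)=1 -> write in place. 7 ppages; refcounts: pp0:1 pp1:1 pp2:2 pp3:2 pp4:1 pp5:1 pp6:1
Op 9: write(P2, v2, 194). refcount(pp2)=2>1 -> COPY to pp7. 8 ppages; refcounts: pp0:1 pp1:1 pp2:1 pp3:2 pp4:1 pp5:1 pp6:1 pp7:1

Answer: 8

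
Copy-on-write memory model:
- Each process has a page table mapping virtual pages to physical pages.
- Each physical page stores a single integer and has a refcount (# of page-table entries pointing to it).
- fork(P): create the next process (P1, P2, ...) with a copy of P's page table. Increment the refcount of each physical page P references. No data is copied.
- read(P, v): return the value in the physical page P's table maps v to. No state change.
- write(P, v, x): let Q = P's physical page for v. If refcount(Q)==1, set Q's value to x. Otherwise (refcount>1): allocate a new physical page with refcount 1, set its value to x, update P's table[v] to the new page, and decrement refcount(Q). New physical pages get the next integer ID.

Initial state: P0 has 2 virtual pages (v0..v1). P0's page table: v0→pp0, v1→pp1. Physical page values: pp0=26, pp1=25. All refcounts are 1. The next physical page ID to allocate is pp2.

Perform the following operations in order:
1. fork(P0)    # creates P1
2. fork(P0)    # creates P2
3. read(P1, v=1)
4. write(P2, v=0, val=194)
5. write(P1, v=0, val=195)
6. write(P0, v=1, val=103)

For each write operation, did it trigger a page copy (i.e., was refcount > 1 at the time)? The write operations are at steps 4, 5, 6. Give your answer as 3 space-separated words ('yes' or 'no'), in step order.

Op 1: fork(P0) -> P1. 2 ppages; refcounts: pp0:2 pp1:2
Op 2: fork(P0) -> P2. 2 ppages; refcounts: pp0:3 pp1:3
Op 3: read(P1, v1) -> 25. No state change.
Op 4: write(P2, v0, 194). refcount(pp0)=3>1 -> COPY to pp2. 3 ppages; refcounts: pp0:2 pp1:3 pp2:1
Op 5: write(P1, v0, 195). refcount(pp0)=2>1 -> COPY to pp3. 4 ppages; refcounts: pp0:1 pp1:3 pp2:1 pp3:1
Op 6: write(P0, v1, 103). refcount(pp1)=3>1 -> COPY to pp4. 5 ppages; refcounts: pp0:1 pp1:2 pp2:1 pp3:1 pp4:1

yes yes yes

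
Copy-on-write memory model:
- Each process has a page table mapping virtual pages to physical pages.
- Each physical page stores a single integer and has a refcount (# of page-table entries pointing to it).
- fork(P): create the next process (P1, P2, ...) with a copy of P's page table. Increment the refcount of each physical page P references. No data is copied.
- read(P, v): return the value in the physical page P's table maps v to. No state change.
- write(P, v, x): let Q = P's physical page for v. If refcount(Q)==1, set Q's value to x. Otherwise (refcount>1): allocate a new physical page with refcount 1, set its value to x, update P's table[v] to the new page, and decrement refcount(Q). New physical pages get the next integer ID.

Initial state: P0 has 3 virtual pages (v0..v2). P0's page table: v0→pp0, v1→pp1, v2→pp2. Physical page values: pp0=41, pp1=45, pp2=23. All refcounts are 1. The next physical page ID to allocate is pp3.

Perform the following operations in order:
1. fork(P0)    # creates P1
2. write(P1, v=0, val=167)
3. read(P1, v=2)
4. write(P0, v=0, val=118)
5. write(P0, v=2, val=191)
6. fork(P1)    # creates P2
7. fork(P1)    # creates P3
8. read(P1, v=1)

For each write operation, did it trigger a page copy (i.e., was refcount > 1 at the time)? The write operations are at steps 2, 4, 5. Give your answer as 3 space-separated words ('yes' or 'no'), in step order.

Op 1: fork(P0) -> P1. 3 ppages; refcounts: pp0:2 pp1:2 pp2:2
Op 2: write(P1, v0, 167). refcount(pp0)=2>1 -> COPY to pp3. 4 ppages; refcounts: pp0:1 pp1:2 pp2:2 pp3:1
Op 3: read(P1, v2) -> 23. No state change.
Op 4: write(P0, v0, 118). refcount(pp0)=1 -> write in place. 4 ppages; refcounts: pp0:1 pp1:2 pp2:2 pp3:1
Op 5: write(P0, v2, 191). refcount(pp2)=2>1 -> COPY to pp4. 5 ppages; refcounts: pp0:1 pp1:2 pp2:1 pp3:1 pp4:1
Op 6: fork(P1) -> P2. 5 ppages; refcounts: pp0:1 pp1:3 pp2:2 pp3:2 pp4:1
Op 7: fork(P1) -> P3. 5 ppages; refcounts: pp0:1 pp1:4 pp2:3 pp3:3 pp4:1
Op 8: read(P1, v1) -> 45. No state change.

yes no yes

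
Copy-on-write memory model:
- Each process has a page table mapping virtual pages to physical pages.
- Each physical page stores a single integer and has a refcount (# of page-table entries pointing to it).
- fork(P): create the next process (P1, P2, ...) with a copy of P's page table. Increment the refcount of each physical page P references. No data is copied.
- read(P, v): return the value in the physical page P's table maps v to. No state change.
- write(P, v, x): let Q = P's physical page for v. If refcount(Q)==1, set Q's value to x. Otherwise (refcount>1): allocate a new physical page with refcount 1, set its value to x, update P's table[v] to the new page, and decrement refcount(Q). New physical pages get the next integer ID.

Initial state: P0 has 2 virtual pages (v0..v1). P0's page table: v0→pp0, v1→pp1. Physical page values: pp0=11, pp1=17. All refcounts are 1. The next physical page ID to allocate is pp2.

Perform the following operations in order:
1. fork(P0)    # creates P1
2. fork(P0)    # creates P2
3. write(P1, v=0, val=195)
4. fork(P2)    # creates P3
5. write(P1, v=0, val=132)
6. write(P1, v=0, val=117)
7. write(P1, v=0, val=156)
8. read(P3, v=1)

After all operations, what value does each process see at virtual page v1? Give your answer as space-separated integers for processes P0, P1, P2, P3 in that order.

Answer: 17 17 17 17

Derivation:
Op 1: fork(P0) -> P1. 2 ppages; refcounts: pp0:2 pp1:2
Op 2: fork(P0) -> P2. 2 ppages; refcounts: pp0:3 pp1:3
Op 3: write(P1, v0, 195). refcount(pp0)=3>1 -> COPY to pp2. 3 ppages; refcounts: pp0:2 pp1:3 pp2:1
Op 4: fork(P2) -> P3. 3 ppages; refcounts: pp0:3 pp1:4 pp2:1
Op 5: write(P1, v0, 132). refcount(pp2)=1 -> write in place. 3 ppages; refcounts: pp0:3 pp1:4 pp2:1
Op 6: write(P1, v0, 117). refcount(pp2)=1 -> write in place. 3 ppages; refcounts: pp0:3 pp1:4 pp2:1
Op 7: write(P1, v0, 156). refcount(pp2)=1 -> write in place. 3 ppages; refcounts: pp0:3 pp1:4 pp2:1
Op 8: read(P3, v1) -> 17. No state change.
P0: v1 -> pp1 = 17
P1: v1 -> pp1 = 17
P2: v1 -> pp1 = 17
P3: v1 -> pp1 = 17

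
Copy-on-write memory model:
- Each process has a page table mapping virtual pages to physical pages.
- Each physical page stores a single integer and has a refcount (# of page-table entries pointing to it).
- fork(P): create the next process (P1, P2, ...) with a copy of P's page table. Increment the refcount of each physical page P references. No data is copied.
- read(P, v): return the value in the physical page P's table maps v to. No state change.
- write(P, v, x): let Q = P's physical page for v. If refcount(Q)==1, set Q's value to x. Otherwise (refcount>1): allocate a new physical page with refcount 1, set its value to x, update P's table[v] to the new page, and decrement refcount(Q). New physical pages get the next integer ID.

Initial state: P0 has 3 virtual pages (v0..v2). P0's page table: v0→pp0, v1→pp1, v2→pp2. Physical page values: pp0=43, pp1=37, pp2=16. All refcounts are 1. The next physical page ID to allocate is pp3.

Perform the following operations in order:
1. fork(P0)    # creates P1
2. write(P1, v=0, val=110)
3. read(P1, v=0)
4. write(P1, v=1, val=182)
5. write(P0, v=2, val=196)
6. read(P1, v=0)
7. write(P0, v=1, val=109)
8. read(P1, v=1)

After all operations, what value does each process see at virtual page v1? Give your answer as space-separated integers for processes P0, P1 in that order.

Op 1: fork(P0) -> P1. 3 ppages; refcounts: pp0:2 pp1:2 pp2:2
Op 2: write(P1, v0, 110). refcount(pp0)=2>1 -> COPY to pp3. 4 ppages; refcounts: pp0:1 pp1:2 pp2:2 pp3:1
Op 3: read(P1, v0) -> 110. No state change.
Op 4: write(P1, v1, 182). refcount(pp1)=2>1 -> COPY to pp4. 5 ppages; refcounts: pp0:1 pp1:1 pp2:2 pp3:1 pp4:1
Op 5: write(P0, v2, 196). refcount(pp2)=2>1 -> COPY to pp5. 6 ppages; refcounts: pp0:1 pp1:1 pp2:1 pp3:1 pp4:1 pp5:1
Op 6: read(P1, v0) -> 110. No state change.
Op 7: write(P0, v1, 109). refcount(pp1)=1 -> write in place. 6 ppages; refcounts: pp0:1 pp1:1 pp2:1 pp3:1 pp4:1 pp5:1
Op 8: read(P1, v1) -> 182. No state change.
P0: v1 -> pp1 = 109
P1: v1 -> pp4 = 182

Answer: 109 182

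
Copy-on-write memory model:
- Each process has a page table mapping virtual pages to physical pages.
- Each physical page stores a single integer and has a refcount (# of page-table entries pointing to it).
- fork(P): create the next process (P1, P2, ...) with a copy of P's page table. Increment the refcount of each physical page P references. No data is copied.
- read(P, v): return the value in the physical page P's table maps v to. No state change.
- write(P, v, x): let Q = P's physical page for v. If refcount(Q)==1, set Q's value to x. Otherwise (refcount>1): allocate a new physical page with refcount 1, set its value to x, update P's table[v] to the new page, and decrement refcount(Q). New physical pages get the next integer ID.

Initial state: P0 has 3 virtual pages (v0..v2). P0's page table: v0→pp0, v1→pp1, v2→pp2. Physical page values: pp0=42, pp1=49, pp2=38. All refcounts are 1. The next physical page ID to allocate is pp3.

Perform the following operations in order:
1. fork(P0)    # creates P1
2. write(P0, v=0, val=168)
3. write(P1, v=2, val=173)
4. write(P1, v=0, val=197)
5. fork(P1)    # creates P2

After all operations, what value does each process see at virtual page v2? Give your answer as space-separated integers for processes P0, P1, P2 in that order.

Answer: 38 173 173

Derivation:
Op 1: fork(P0) -> P1. 3 ppages; refcounts: pp0:2 pp1:2 pp2:2
Op 2: write(P0, v0, 168). refcount(pp0)=2>1 -> COPY to pp3. 4 ppages; refcounts: pp0:1 pp1:2 pp2:2 pp3:1
Op 3: write(P1, v2, 173). refcount(pp2)=2>1 -> COPY to pp4. 5 ppages; refcounts: pp0:1 pp1:2 pp2:1 pp3:1 pp4:1
Op 4: write(P1, v0, 197). refcount(pp0)=1 -> write in place. 5 ppages; refcounts: pp0:1 pp1:2 pp2:1 pp3:1 pp4:1
Op 5: fork(P1) -> P2. 5 ppages; refcounts: pp0:2 pp1:3 pp2:1 pp3:1 pp4:2
P0: v2 -> pp2 = 38
P1: v2 -> pp4 = 173
P2: v2 -> pp4 = 173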